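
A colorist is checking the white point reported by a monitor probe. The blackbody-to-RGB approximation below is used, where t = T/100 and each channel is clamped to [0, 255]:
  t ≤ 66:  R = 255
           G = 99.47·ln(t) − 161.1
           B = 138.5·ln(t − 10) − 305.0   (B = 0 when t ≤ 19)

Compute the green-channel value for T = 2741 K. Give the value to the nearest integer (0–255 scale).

168

t = 2741/100 = 27.41; the t ≤ 66 branch applies.
G = 99.47·ln 27.41 − 161.1 = 99.47·3.3109 − 161.1 = 168.236.
Rounded: 168.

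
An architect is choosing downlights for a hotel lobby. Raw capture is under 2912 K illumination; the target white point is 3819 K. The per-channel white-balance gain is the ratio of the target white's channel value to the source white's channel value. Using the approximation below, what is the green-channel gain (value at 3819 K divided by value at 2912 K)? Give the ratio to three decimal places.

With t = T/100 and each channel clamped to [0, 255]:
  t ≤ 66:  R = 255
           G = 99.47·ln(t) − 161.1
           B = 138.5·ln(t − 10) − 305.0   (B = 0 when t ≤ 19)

At 2912 K (t = 29.12):
  G = 99.47·ln 29.12 − 161.1 = 99.47·3.3714 − 161.1 = 174.256.
At 3819 K (t = 38.19):
  G = 99.47·ln 38.19 − 161.1 = 99.47·3.6426 − 161.1 = 201.227.
Gain = 201.227 / 174.256 = 1.1548 → 1.155.

1.155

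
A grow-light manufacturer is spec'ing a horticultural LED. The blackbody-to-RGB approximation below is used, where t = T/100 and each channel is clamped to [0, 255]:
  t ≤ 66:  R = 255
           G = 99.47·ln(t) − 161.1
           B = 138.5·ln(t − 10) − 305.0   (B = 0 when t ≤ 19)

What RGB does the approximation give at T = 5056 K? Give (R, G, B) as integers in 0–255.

(255, 229, 208)

t = 5056/100 = 50.56; the t ≤ 66 branch applies.
R = 255 by definition for t ≤ 66.
G = 99.47·ln 50.56 − 161.1 = 99.47·3.9232 − 161.1 = 229.137.
B = 138.5·ln(50.56 − 10) − 305.0 = 138.5·ln 40.56 − 305.0 = 138.5·3.7028 − 305.0 = 207.835.
Rounded: (255, 229, 208).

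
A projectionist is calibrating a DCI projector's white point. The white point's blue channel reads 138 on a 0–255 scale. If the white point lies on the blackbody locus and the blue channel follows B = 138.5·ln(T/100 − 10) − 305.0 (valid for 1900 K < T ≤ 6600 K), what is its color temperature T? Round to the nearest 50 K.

ln(t − 10) = (138 + 305.0) / 138.5 = 3.1986.
t − 10 = e^3.1986 = 24.497, so t = 34.497.
T = 100·t = 3450 K → 3450 K to the nearest 50 K.

3450 K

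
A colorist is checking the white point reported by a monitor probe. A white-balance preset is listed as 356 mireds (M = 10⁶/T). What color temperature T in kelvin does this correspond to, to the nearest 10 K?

T = 10⁶ / 356 = 2808.99 K → 2810 K.

2810 K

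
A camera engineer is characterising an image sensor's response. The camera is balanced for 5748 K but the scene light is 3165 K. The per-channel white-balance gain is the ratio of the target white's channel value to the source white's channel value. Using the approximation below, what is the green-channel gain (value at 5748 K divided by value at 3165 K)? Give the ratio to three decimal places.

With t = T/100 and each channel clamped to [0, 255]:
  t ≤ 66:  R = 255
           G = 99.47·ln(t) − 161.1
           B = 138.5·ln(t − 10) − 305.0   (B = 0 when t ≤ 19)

1.325

At 3165 K (t = 31.65):
  G = 99.47·ln 31.65 − 161.1 = 99.47·3.4547 − 161.1 = 182.543.
At 5748 K (t = 57.48):
  G = 99.47·ln 57.48 − 161.1 = 99.47·4.0514 − 161.1 = 241.896.
Gain = 241.896 / 182.543 = 1.3251 → 1.325.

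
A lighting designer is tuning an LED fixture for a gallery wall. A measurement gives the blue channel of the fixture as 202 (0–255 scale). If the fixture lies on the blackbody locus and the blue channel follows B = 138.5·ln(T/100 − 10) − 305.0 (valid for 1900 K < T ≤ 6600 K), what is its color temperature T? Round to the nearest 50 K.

ln(t − 10) = (202 + 305.0) / 138.5 = 3.6606.
t − 10 = e^3.6606 = 38.887, so t = 48.887.
T = 100·t = 4889 K → 4900 K to the nearest 50 K.

4900 K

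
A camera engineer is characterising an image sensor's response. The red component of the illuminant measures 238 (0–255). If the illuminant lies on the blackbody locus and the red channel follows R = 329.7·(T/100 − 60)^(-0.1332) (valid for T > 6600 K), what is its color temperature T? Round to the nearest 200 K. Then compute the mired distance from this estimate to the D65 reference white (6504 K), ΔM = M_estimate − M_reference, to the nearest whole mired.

-15 mireds

(t − 60)^(-0.1332) = 238/329.7 = 0.72187.
t − 60 = 0.72187^(1/-0.1332) = 0.72187^(-7.508) = 11.551, so t = 71.551.
T = 100·t = 7155 K → 7200 K to the nearest 200 K.
M_estimate = 10⁶/7200 = 138.89; M_reference = 10⁶/6504 = 153.75.
ΔM = 138.89 − 153.75 = -14.86 → -15 mireds.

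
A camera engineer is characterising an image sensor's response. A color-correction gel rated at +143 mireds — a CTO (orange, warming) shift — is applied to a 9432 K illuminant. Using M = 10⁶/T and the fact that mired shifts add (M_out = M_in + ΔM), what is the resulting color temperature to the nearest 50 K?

4000 K

M_in = 10⁶/9432 = 106.02 mireds.
M_out = 106.02 + (+143) = 249.02 mireds.
T_out = 10⁶/249.02 = 4015.7 K → 4000 K.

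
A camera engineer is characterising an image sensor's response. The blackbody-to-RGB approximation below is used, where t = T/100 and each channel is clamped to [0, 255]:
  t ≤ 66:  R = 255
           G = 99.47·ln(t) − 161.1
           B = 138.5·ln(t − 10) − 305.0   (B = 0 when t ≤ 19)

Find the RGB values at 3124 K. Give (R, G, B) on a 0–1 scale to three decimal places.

(1.000, 0.711, 0.464)

t = 3124/100 = 31.24; the t ≤ 66 branch applies.
R = 255 by definition for t ≤ 66.
G = 99.47·ln 31.24 − 161.1 = 99.47·3.4417 − 161.1 = 181.246.
B = 138.5·ln(31.24 − 10) − 305.0 = 138.5·ln 21.24 − 305.0 = 138.5·3.0559 − 305.0 = 118.240.
Dividing each by 255: (1.0000, 0.7108, 0.4637) → (1.000, 0.711, 0.464).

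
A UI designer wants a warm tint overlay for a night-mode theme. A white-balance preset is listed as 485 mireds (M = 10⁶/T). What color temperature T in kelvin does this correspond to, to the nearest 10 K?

2060 K

T = 10⁶ / 485 = 2061.86 K → 2060 K.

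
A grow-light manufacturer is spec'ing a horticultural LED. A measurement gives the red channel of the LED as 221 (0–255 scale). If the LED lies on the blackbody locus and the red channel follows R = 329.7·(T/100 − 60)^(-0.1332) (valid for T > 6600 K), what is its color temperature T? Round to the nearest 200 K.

8000 K

(t − 60)^(-0.1332) = 221/329.7 = 0.67031.
t − 60 = 0.67031^(1/-0.1332) = 0.67031^(-7.508) = 20.149, so t = 80.149.
T = 100·t = 8015 K → 8000 K to the nearest 200 K.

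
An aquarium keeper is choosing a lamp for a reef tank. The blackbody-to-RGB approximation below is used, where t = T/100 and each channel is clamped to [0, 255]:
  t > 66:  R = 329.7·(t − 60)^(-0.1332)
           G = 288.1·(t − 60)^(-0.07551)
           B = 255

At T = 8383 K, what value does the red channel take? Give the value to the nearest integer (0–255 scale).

t = 8383/100 = 83.83; the t > 66 branch applies.
R = 329.7·(83.83 − 60)^(-0.1332) = 329.7·23.83^(-0.1332) = 329.7·0.65549 = 216.116.
Rounded: 216.

216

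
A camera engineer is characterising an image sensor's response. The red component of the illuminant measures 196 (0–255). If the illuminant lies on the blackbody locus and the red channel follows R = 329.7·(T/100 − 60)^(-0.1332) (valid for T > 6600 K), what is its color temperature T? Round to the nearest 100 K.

11000 K

(t − 60)^(-0.1332) = 196/329.7 = 0.59448.
t − 60 = 0.59448^(1/-0.1332) = 0.59448^(-7.508) = 49.621, so t = 109.621.
T = 100·t = 10962 K → 11000 K to the nearest 100 K.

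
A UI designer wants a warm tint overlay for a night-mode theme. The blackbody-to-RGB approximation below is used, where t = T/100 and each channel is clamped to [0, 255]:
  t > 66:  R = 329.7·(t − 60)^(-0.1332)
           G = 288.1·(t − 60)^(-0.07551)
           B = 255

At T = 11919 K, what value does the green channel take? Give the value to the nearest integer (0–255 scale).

t = 11919/100 = 119.19; the t > 66 branch applies.
G = 288.1·(119.19 − 60)^(-0.07551) = 288.1·59.19^(-0.07551) = 288.1·0.73481 = 211.700.
Rounded: 212.

212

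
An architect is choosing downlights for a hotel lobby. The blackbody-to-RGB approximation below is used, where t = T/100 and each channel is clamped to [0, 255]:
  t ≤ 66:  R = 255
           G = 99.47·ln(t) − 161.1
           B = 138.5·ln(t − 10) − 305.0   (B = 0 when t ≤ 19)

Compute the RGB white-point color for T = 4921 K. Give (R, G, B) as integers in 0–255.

t = 4921/100 = 49.21; the t ≤ 66 branch applies.
R = 255 by definition for t ≤ 66.
G = 99.47·ln 49.21 − 161.1 = 99.47·3.8961 − 161.1 = 226.445.
B = 138.5·ln(49.21 − 10) − 305.0 = 138.5·ln 39.21 − 305.0 = 138.5·3.6689 − 305.0 = 203.147.
Rounded: (255, 226, 203).

(255, 226, 203)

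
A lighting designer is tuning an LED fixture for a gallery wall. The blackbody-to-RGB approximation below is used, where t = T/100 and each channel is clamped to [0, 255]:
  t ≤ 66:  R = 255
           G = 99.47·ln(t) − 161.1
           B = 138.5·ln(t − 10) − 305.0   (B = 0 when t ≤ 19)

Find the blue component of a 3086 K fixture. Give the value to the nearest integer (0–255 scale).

t = 3086/100 = 30.86; the t ≤ 66 branch applies.
B = 138.5·ln(30.86 − 10) − 305.0 = 138.5·ln 20.86 − 305.0 = 138.5·3.0378 − 305.0 = 115.740.
Rounded: 116.

116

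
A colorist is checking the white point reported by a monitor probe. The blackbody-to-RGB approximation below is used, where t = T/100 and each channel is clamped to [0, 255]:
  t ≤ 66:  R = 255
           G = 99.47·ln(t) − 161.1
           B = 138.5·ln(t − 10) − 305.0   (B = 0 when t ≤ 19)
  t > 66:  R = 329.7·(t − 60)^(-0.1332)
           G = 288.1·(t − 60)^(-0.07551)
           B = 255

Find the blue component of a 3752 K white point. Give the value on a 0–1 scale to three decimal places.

t = 3752/100 = 37.52; the t ≤ 66 branch applies.
B = 138.5·ln(37.52 − 10) − 305.0 = 138.5·ln 27.52 − 305.0 = 138.5·3.3149 − 305.0 = 154.115.
On a 0–1 scale: 154.115/255 = 0.6044 → 0.604.

0.604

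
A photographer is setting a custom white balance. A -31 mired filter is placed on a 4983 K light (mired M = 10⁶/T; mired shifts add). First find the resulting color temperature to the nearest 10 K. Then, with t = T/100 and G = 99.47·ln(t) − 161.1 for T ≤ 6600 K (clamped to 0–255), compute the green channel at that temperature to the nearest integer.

M_in = 10⁶/4983 = 200.68; M_out = 200.68 + (-31) = 169.68.
T_out = 10⁶/169.68 = 5893.4 K → 5890 K; t = 58.9.
G = 99.47·ln 58.9 − 161.1 = 99.47·4.0758 − 161.1 = 244.324.
Rounded: 244.

244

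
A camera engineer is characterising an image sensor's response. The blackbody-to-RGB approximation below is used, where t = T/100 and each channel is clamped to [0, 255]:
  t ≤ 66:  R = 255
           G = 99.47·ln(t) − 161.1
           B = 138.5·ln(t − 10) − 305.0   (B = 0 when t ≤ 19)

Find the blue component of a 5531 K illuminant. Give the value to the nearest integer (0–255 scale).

t = 5531/100 = 55.31; the t ≤ 66 branch applies.
B = 138.5·ln(55.31 − 10) − 305.0 = 138.5·ln 45.31 − 305.0 = 138.5·3.8135 − 305.0 = 223.174.
Rounded: 223.

223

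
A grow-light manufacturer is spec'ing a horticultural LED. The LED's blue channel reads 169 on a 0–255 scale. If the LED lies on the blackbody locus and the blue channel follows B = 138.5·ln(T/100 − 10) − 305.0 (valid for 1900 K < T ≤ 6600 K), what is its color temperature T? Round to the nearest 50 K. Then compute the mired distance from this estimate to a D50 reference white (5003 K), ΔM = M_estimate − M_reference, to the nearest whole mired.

+47 mireds

ln(t − 10) = (169 + 305.0) / 138.5 = 3.4224.
t − 10 = e^3.4224 = 30.642, so t = 40.642.
T = 100·t = 4064 K → 4050 K to the nearest 50 K.
M_estimate = 10⁶/4050 = 246.91; M_reference = 10⁶/5003 = 199.88.
ΔM = 246.91 − 199.88 = 47.03 → +47 mireds.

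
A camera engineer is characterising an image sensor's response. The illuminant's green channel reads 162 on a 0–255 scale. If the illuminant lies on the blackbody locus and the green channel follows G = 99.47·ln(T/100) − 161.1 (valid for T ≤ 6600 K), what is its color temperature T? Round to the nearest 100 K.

ln t = (162 + 161.1) / 99.47 = 3.2482.
t = e^3.2482 = 25.744.
T = 100·t = 2574 K → 2600 K to the nearest 100 K.

2600 K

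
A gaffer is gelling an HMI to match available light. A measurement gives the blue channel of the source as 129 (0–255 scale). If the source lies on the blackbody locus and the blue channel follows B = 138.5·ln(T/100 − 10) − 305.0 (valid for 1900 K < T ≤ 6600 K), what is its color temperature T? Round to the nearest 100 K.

ln(t − 10) = (129 + 305.0) / 138.5 = 3.1336.
t − 10 = e^3.1336 = 22.956, so t = 32.956.
T = 100·t = 3296 K → 3300 K to the nearest 100 K.

3300 K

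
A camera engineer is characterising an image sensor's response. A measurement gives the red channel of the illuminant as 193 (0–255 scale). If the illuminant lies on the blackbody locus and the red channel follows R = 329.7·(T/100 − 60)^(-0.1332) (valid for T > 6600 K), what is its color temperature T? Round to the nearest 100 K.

11600 K

(t − 60)^(-0.1332) = 193/329.7 = 0.58538.
t − 60 = 0.58538^(1/-0.1332) = 0.58538^(-7.508) = 55.713, so t = 115.713.
T = 100·t = 11571 K → 11600 K to the nearest 100 K.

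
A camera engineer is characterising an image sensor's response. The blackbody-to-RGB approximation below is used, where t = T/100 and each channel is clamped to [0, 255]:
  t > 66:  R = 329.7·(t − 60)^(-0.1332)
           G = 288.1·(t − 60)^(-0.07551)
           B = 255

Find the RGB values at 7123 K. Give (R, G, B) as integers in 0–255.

(239, 240, 255)

t = 7123/100 = 71.23; the t > 66 branch applies.
R = 329.7·(71.23 − 60)^(-0.1332) = 329.7·11.23^(-0.1332) = 329.7·0.72459 = 238.896.
G = 288.1·(71.23 − 60)^(-0.07551) = 288.1·11.23^(-0.07551) = 288.1·0.83308 = 240.010.
B = 255 by definition for t > 66.
Rounded: (239, 240, 255).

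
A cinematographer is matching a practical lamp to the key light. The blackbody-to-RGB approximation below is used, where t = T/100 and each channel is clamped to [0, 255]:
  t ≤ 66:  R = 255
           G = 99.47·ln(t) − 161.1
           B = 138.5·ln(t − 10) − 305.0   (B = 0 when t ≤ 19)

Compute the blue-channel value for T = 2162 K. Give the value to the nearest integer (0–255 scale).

35

t = 2162/100 = 21.62; the t ≤ 66 branch applies.
B = 138.5·ln(21.62 − 10) − 305.0 = 138.5·ln 11.62 − 305.0 = 138.5·2.4527 − 305.0 = 34.703.
Rounded: 35.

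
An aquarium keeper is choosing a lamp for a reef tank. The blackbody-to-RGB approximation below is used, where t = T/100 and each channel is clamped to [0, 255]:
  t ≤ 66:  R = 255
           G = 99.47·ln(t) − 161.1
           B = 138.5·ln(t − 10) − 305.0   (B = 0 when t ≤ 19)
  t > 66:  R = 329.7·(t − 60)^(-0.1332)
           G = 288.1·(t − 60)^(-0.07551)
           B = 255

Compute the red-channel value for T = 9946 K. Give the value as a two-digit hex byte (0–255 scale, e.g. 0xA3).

t = 9946/100 = 99.46; the t > 66 branch applies.
R = 329.7·(99.46 − 60)^(-0.1332) = 329.7·39.46^(-0.1332) = 329.7·0.61290 = 202.074.
Rounded: 202; in hex, 0xCA.

0xCA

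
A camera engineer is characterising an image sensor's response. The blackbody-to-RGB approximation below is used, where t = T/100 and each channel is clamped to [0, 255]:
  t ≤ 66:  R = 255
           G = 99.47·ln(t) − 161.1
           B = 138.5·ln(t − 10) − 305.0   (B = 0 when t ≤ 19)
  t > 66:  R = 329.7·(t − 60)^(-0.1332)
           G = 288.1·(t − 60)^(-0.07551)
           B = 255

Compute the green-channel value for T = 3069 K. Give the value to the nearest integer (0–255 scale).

t = 3069/100 = 30.69; the t ≤ 66 branch applies.
G = 99.47·ln 30.69 − 161.1 = 99.47·3.4239 − 161.1 = 179.479.
Rounded: 179.

179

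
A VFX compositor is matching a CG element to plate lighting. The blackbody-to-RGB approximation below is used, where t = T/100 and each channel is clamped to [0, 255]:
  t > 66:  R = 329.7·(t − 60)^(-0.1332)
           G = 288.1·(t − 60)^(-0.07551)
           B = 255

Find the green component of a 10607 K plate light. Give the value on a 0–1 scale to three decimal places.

t = 10607/100 = 106.07; the t > 66 branch applies.
G = 288.1·(106.07 − 60)^(-0.07551) = 288.1·46.07^(-0.07551) = 288.1·0.74885 = 215.744.
On a 0–1 scale: 215.744/255 = 0.8461 → 0.846.

0.846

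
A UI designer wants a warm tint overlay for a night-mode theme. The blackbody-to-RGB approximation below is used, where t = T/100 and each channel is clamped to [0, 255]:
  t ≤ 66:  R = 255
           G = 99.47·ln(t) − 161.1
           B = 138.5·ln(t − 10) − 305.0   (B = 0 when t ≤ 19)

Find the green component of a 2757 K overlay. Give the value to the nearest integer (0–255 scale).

t = 2757/100 = 27.57; the t ≤ 66 branch applies.
G = 99.47·ln 27.57 − 161.1 = 99.47·3.3167 − 161.1 = 168.815.
Rounded: 169.

169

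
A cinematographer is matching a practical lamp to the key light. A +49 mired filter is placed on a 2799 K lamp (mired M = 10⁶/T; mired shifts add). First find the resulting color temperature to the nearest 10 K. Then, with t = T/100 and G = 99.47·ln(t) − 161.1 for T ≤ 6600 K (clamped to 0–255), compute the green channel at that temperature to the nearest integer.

157

M_in = 10⁶/2799 = 357.27; M_out = 357.27 + (+49) = 406.27.
T_out = 10⁶/406.27 = 2461.4 K → 2460 K; t = 24.6.
G = 99.47·ln 24.6 − 161.1 = 99.47·3.2027 − 161.1 = 157.477.
Rounded: 157.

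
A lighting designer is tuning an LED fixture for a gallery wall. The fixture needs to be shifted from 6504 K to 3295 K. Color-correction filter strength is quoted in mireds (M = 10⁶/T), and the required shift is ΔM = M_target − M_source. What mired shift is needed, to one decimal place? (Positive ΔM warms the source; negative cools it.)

+149.7 mireds

M_source = 10⁶/6504 = 153.752; M_target = 10⁶/3295 = 303.490.
ΔM = 303.490 − 153.752 = 149.739 → +149.7 mireds, a warming shift.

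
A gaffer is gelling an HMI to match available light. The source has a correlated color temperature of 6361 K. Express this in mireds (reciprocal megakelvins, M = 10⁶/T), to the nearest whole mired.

157 mireds

M = 10⁶ / 6361 = 157.208 → 157 mireds.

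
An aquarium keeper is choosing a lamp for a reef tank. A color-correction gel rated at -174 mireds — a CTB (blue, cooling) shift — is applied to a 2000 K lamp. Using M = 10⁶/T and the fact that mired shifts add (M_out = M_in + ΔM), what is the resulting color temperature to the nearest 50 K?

3050 K

M_in = 10⁶/2000 = 500.00 mireds.
M_out = 500.00 + (-174) = 326.00 mireds.
T_out = 10⁶/326.00 = 3067.5 K → 3050 K.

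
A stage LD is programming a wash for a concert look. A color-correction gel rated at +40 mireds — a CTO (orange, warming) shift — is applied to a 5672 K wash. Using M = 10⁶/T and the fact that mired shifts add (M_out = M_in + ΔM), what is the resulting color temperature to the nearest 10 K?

4620 K

M_in = 10⁶/5672 = 176.30 mireds.
M_out = 176.30 + (+40) = 216.30 mireds.
T_out = 10⁶/216.30 = 4623.1 K → 4620 K.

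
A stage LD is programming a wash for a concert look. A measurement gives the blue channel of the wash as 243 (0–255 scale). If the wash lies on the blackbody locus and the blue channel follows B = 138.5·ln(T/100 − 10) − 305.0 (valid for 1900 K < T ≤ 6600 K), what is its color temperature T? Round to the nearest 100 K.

6200 K

ln(t − 10) = (243 + 305.0) / 138.5 = 3.9567.
t − 10 = e^3.9567 = 52.283, so t = 62.283.
T = 100·t = 6228 K → 6200 K to the nearest 100 K.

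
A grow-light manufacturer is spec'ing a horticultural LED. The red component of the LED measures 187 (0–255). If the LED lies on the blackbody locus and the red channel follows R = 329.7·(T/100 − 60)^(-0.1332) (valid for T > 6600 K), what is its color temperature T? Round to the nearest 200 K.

13000 K

(t − 60)^(-0.1332) = 187/329.7 = 0.56718.
t − 60 = 0.56718^(1/-0.1332) = 0.56718^(-7.508) = 70.620, so t = 130.620.
T = 100·t = 13062 K → 13000 K to the nearest 200 K.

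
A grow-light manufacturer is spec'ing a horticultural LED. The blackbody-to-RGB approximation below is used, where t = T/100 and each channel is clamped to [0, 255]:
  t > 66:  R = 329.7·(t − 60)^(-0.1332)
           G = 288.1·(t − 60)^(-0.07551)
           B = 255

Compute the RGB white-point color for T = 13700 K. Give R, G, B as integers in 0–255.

t = 13700/100 = 137; the t > 66 branch applies.
R = 329.7·(137 − 60)^(-0.1332) = 329.7·77^(-0.1332) = 329.7·0.56069 = 184.858.
G = 288.1·(137 − 60)^(-0.07551) = 288.1·77^(-0.07551) = 288.1·0.72036 = 207.536.
B = 255 by definition for t > 66.
Rounded: (185, 208, 255).

R=185, G=208, B=255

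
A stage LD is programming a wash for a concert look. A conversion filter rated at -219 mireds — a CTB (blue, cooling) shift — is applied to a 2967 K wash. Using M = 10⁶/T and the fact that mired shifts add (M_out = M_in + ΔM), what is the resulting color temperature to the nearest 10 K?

8470 K

M_in = 10⁶/2967 = 337.04 mireds.
M_out = 337.04 + (-219) = 118.04 mireds.
T_out = 10⁶/118.04 = 8471.6 K → 8470 K.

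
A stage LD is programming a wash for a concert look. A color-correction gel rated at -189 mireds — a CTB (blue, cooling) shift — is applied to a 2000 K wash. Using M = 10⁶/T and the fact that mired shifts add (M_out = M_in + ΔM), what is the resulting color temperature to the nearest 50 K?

3200 K

M_in = 10⁶/2000 = 500.00 mireds.
M_out = 500.00 + (-189) = 311.00 mireds.
T_out = 10⁶/311.00 = 3215.4 K → 3200 K.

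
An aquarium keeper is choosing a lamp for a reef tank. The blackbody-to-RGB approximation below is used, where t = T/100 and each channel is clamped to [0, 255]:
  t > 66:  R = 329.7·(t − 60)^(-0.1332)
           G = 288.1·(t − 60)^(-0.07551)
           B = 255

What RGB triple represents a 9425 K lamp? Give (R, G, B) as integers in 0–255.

(206, 221, 255)

t = 9425/100 = 94.25; the t > 66 branch applies.
R = 329.7·(94.25 − 60)^(-0.1332) = 329.7·34.25^(-0.1332) = 329.7·0.62457 = 205.922.
G = 288.1·(94.25 − 60)^(-0.07551) = 288.1·34.25^(-0.07551) = 288.1·0.76580 = 220.628.
B = 255 by definition for t > 66.
Rounded: (206, 221, 255).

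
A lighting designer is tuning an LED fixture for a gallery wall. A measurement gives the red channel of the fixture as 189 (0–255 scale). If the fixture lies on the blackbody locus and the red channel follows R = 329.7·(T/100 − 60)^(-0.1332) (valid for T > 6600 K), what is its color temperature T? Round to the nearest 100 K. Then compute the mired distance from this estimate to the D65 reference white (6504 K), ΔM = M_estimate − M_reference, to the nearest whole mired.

-74 mireds

(t − 60)^(-0.1332) = 189/329.7 = 0.57325.
t − 60 = 0.57325^(1/-0.1332) = 0.57325^(-7.508) = 65.199, so t = 125.199.
T = 100·t = 12520 K → 12500 K to the nearest 100 K.
M_estimate = 10⁶/12500 = 80.00; M_reference = 10⁶/6504 = 153.75.
ΔM = 80.00 − 153.75 = -73.75 → -74 mireds.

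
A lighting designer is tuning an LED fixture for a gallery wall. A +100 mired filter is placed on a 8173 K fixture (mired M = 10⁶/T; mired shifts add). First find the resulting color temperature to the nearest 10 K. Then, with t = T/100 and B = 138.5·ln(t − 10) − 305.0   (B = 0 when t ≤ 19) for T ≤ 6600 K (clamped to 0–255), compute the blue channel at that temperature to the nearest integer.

187

M_in = 10⁶/8173 = 122.35; M_out = 122.35 + (+100) = 222.35.
T_out = 10⁶/222.35 = 4497.3 K → 4500 K; t = 45.
B = 138.5·ln(45 − 10) − 305.0 = 138.5·ln 35 − 305.0 = 138.5·3.5553 − 305.0 = 187.416.
Rounded: 187.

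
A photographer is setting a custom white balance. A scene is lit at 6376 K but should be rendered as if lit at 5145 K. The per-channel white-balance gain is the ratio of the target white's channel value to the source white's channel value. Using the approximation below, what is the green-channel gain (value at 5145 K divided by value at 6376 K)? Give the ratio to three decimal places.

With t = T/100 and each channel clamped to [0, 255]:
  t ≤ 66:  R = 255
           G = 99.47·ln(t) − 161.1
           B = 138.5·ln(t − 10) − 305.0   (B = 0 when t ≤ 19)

0.915

At 6376 K (t = 63.76):
  G = 99.47·ln 63.76 − 161.1 = 99.47·4.1551 − 161.1 = 252.210.
At 5145 K (t = 51.45):
  G = 99.47·ln 51.45 − 161.1 = 99.47·3.9406 − 161.1 = 230.873.
Gain = 230.873 / 252.210 = 0.9154 → 0.915.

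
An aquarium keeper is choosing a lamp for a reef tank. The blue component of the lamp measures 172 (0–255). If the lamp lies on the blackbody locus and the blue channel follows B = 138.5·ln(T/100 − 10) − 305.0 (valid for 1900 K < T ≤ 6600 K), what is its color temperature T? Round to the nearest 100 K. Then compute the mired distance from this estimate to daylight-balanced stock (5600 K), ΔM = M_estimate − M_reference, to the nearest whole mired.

ln(t − 10) = (172 + 305.0) / 138.5 = 3.4440.
t − 10 = e^3.4440 = 31.313, so t = 41.313.
T = 100·t = 4131 K → 4100 K to the nearest 100 K.
M_estimate = 10⁶/4100 = 243.90; M_reference = 10⁶/5600 = 178.57.
ΔM = 243.90 − 178.57 = 65.33 → +65 mireds.

+65 mireds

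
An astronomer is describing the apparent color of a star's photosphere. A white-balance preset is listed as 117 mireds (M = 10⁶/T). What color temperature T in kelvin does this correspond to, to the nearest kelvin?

T = 10⁶ / 117 = 8547.01 K → 8547 K.

8547 K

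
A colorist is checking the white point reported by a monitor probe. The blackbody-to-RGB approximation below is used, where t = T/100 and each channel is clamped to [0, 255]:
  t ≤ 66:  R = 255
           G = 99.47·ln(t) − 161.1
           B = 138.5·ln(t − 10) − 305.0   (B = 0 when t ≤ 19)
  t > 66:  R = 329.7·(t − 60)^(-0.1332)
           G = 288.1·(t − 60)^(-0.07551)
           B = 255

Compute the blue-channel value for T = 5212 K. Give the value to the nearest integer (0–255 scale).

t = 5212/100 = 52.12; the t ≤ 66 branch applies.
B = 138.5·ln(52.12 − 10) − 305.0 = 138.5·ln 42.12 − 305.0 = 138.5·3.7405 − 305.0 = 213.062.
Rounded: 213.

213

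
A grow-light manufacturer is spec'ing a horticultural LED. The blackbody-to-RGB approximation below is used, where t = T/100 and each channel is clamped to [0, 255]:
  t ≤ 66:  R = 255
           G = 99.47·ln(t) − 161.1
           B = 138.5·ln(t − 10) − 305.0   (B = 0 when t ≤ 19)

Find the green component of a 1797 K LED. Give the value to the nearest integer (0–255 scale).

t = 1797/100 = 17.97; the t ≤ 66 branch applies.
G = 99.47·ln 17.97 − 161.1 = 99.47·2.8887 − 161.1 = 126.239.
Rounded: 126.

126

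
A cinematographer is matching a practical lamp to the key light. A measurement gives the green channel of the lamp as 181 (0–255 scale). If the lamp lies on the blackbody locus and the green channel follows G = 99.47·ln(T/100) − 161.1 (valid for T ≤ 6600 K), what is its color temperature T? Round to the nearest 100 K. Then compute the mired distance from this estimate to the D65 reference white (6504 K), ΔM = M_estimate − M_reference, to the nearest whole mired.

ln t = (181 + 161.1) / 99.47 = 3.4392.
t = e^3.4392 = 31.163.
T = 100·t = 3116 K → 3100 K to the nearest 100 K.
M_estimate = 10⁶/3100 = 322.58; M_reference = 10⁶/6504 = 153.75.
ΔM = 322.58 − 153.75 = 168.83 → +169 mireds.

+169 mireds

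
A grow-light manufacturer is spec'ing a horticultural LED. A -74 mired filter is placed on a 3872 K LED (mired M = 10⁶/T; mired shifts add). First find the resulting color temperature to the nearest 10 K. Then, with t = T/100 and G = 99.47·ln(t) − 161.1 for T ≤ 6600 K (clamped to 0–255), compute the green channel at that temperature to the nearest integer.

236

M_in = 10⁶/3872 = 258.26; M_out = 258.26 + (-74) = 184.26.
T_out = 10⁶/184.26 = 5427.0 K → 5430 K; t = 54.3.
G = 99.47·ln 54.3 − 161.1 = 99.47·3.9945 − 161.1 = 236.235.
Rounded: 236.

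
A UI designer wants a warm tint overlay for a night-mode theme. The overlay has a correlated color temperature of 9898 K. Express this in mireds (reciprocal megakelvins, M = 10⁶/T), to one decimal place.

M = 10⁶ / 9898 = 101.031 → 101.0 mireds.

101.0 mireds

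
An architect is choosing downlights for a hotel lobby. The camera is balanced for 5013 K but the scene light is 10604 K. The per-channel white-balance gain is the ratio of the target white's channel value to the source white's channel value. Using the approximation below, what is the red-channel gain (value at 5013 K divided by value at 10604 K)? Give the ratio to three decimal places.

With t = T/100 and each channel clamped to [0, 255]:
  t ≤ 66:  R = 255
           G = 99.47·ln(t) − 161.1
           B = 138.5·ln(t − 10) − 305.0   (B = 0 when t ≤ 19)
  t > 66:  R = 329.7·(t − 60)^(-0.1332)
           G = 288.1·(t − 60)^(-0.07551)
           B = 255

1.288

At 10604 K (t = 106.04):
  R = 329.7·(106.04 − 60)^(-0.1332) = 329.7·46.04^(-0.1332) = 329.7·0.60044 = 197.965.
At 5013 K (t = 50.13):
  R = 255 by definition for t ≤ 66.
Gain = 255.000 / 197.965 = 1.2881 → 1.288.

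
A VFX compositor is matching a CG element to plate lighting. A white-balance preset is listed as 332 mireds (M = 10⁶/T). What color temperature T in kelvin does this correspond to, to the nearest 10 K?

T = 10⁶ / 332 = 3012.05 K → 3010 K.

3010 K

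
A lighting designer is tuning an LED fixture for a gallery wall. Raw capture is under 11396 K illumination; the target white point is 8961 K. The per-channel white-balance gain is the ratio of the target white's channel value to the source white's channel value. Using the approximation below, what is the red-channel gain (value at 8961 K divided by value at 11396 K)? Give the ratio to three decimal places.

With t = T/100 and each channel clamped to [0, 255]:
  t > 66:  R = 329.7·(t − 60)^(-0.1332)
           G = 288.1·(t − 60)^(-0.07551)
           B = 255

1.083

At 11396 K (t = 113.96):
  R = 329.7·(113.96 − 60)^(-0.1332) = 329.7·53.96^(-0.1332) = 329.7·0.58788 = 193.824.
At 8961 K (t = 89.61):
  R = 329.7·(89.61 − 60)^(-0.1332) = 329.7·29.61^(-0.1332) = 329.7·0.63680 = 209.954.
Gain = 209.954 / 193.824 = 1.0832 → 1.083.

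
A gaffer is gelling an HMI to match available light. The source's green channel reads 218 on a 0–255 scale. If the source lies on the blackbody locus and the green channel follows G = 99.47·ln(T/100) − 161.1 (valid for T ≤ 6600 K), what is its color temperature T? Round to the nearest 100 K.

ln t = (218 + 161.1) / 99.47 = 3.8112.
t = e^3.8112 = 45.205.
T = 100·t = 4520 K → 4500 K to the nearest 100 K.

4500 K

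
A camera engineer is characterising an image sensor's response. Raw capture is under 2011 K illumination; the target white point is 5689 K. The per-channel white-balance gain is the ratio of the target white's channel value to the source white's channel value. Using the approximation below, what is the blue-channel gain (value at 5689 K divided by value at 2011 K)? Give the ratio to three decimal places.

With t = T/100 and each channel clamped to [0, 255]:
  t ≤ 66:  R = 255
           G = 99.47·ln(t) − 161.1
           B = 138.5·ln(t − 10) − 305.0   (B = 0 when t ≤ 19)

14.778

At 2011 K (t = 20.11):
  B = 138.5·ln(20.11 − 10) − 305.0 = 138.5·ln 10.11 − 305.0 = 138.5·2.3135 − 305.0 = 15.423.
At 5689 K (t = 56.89):
  B = 138.5·ln(56.89 − 10) − 305.0 = 138.5·ln 46.89 − 305.0 = 138.5·3.8478 − 305.0 = 227.921.
Gain = 227.921 / 15.423 = 14.7778 → 14.778.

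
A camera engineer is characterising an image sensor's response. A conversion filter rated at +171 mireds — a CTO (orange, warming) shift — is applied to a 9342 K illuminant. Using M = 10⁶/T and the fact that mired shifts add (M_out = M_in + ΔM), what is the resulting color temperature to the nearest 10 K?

M_in = 10⁶/9342 = 107.04 mireds.
M_out = 107.04 + (+171) = 278.04 mireds.
T_out = 10⁶/278.04 = 3596.6 K → 3600 K.

3600 K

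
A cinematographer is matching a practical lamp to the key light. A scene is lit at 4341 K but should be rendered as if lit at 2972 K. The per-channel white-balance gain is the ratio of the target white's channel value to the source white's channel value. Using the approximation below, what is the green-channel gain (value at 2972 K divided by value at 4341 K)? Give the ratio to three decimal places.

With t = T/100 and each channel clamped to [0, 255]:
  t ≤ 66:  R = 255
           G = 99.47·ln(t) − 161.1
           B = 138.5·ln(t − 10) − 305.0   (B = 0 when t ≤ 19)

0.824

At 4341 K (t = 43.41):
  G = 99.47·ln 43.41 − 161.1 = 99.47·3.7707 − 161.1 = 213.971.
At 2972 K (t = 29.72):
  G = 99.47·ln 29.72 − 161.1 = 99.47·3.3918 − 161.1 = 176.284.
Gain = 176.284 / 213.971 = 0.8239 → 0.824.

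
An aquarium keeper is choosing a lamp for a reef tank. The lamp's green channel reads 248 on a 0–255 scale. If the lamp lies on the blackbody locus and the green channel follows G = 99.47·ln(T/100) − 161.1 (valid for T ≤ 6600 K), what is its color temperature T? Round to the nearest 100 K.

ln t = (248 + 161.1) / 99.47 = 4.1128.
t = e^4.1128 = 61.117.
T = 100·t = 6112 K → 6100 K to the nearest 100 K.

6100 K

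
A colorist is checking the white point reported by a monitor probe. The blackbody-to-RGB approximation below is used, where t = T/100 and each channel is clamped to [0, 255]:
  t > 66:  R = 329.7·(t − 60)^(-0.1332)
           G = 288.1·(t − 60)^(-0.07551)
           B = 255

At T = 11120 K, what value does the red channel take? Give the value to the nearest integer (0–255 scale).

195

t = 11120/100 = 111.2; the t > 66 branch applies.
R = 329.7·(111.2 − 60)^(-0.1332) = 329.7·51.2^(-0.1332) = 329.7·0.59200 = 195.184.
Rounded: 195.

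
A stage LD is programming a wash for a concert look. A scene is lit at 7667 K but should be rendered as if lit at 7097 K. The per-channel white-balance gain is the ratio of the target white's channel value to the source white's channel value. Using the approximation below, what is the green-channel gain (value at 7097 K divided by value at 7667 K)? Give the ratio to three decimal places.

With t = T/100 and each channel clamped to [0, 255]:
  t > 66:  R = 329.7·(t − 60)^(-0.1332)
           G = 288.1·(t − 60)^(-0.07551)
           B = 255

1.032

At 7667 K (t = 76.67):
  G = 288.1·(76.67 − 60)^(-0.07551) = 288.1·16.67^(-0.07551) = 288.1·0.80860 = 232.957.
At 7097 K (t = 70.97):
  G = 288.1·(70.97 − 60)^(-0.07551) = 288.1·10.97^(-0.07551) = 288.1·0.83455 = 240.435.
Gain = 240.435 / 232.957 = 1.0321 → 1.032.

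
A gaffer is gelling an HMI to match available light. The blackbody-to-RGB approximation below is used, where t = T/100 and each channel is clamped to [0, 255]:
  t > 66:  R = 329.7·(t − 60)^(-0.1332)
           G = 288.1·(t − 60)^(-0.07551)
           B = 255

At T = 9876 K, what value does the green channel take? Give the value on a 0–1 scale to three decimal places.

t = 9876/100 = 98.76; the t > 66 branch applies.
G = 288.1·(98.76 − 60)^(-0.07551) = 288.1·38.76^(-0.07551) = 288.1·0.75868 = 218.577.
On a 0–1 scale: 218.577/255 = 0.8572 → 0.857.

0.857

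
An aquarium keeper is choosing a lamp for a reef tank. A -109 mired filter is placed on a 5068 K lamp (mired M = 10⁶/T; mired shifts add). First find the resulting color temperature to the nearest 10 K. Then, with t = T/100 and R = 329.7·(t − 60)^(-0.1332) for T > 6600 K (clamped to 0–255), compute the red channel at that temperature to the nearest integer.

194

M_in = 10⁶/5068 = 197.32; M_out = 197.32 + (-109) = 88.32.
T_out = 10⁶/88.32 = 11322.9 K → 11320 K; t = 113.2.
R = 329.7·(113.2 − 60)^(-0.1332) = 329.7·53.2^(-0.1332) = 329.7·0.58899 = 194.190.
Rounded: 194.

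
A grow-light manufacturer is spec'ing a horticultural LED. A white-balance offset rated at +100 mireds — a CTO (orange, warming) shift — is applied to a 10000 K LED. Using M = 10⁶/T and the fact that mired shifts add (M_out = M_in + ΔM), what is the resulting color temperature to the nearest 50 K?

5000 K

M_in = 10⁶/10000 = 100.00 mireds.
M_out = 100.00 + (+100) = 200.00 mireds.
T_out = 10⁶/200.00 = 5000.0 K → 5000 K.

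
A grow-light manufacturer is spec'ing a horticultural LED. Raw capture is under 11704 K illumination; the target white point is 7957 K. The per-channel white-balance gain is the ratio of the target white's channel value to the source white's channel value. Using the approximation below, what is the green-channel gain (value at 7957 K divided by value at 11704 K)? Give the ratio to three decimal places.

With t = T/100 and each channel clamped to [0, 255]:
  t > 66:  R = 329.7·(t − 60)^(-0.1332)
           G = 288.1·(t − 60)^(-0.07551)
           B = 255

1.084

At 11704 K (t = 117.04):
  G = 288.1·(117.04 − 60)^(-0.07551) = 288.1·57.04^(-0.07551) = 288.1·0.73687 = 212.292.
At 7957 K (t = 79.57):
  G = 288.1·(79.57 − 60)^(-0.07551) = 288.1·19.57^(-0.07551) = 288.1·0.79886 = 230.152.
Gain = 230.152 / 212.292 = 1.0841 → 1.084.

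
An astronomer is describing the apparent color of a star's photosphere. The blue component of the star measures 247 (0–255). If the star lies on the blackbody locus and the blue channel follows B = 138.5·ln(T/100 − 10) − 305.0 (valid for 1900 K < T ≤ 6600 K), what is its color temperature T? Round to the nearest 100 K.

ln(t − 10) = (247 + 305.0) / 138.5 = 3.9856.
t − 10 = e^3.9856 = 53.815, so t = 63.815.
T = 100·t = 6382 K → 6400 K to the nearest 100 K.

6400 K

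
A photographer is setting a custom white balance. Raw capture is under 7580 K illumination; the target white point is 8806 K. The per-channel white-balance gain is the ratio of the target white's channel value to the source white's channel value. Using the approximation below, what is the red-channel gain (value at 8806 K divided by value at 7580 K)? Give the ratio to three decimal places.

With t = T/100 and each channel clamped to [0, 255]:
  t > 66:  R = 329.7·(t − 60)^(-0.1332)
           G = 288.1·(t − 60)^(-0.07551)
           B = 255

0.926

At 7580 K (t = 75.8):
  R = 329.7·(75.8 − 60)^(-0.1332) = 329.7·15.8^(-0.1332) = 329.7·0.69237 = 228.275.
At 8806 K (t = 88.06):
  R = 329.7·(88.06 − 60)^(-0.1332) = 329.7·28.06^(-0.1332) = 329.7·0.64138 = 211.463.
Gain = 211.463 / 228.275 = 0.9264 → 0.926.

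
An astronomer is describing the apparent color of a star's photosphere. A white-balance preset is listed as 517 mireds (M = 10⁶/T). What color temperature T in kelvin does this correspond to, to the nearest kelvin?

1934 K

T = 10⁶ / 517 = 1934.24 K → 1934 K.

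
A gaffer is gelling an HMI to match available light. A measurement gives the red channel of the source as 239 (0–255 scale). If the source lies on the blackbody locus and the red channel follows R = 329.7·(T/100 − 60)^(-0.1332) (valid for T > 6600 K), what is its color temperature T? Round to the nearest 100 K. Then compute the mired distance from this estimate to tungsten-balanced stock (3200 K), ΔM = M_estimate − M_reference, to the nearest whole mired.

-172 mireds

(t − 60)^(-0.1332) = 239/329.7 = 0.72490.
t − 60 = 0.72490^(1/-0.1332) = 0.72490^(-7.508) = 11.193, so t = 71.193.
T = 100·t = 7119 K → 7100 K to the nearest 100 K.
M_estimate = 10⁶/7100 = 140.85; M_reference = 10⁶/3200 = 312.50.
ΔM = 140.85 − 312.50 = -171.65 → -172 mireds.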